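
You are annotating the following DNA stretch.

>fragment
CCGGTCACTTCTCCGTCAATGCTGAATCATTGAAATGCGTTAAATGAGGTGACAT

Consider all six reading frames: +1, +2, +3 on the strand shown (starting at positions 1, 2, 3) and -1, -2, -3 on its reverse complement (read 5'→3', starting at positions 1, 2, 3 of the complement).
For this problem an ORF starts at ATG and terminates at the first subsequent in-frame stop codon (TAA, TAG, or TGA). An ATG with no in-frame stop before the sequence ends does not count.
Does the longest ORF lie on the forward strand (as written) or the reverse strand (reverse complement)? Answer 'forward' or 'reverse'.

Reverse complement (5'→3'): ATGTCACCTCATTTAACGCATTTCAATGATTCAGCATTGACGGAGAAGTGACCGG
Frame +1: CCG GTC ACT TCT CCG TCA ATG CTG AAT CAT TGA AAT GCG TTA AAT GAG GTG ACA — ATG at 19, stop TGA at 31 → 15 nt.
Frame +2: CGG TCA CTT CTC CGT CAA TGC TGA ATC ATT GAA ATG CGT TAA ATG AGG TGA CAT — ATG at 35, stop TAA at 41 → 9 nt; ATG at 44, stop TGA at 50 → 9 nt.
Frame +3: GGT CAC TTC TCC GTC AAT GCT GAA TCA TTG AAA TGC GTT AAA TGA GGT GAC — no ATG→stop ORF.
Frame -1: ATG TCA CCT CAT TTA ACG CAT TTC AAT GAT TCA GCA TTG ACG GAG AAG TGA CCG — ATG at 1, stop TGA at 49 → 51 nt.
Frame -2: TGT CAC CTC ATT TAA CGC ATT TCA ATG ATT CAG CAT TGA CGG AGA AGT GAC CGG — ATG at 26, stop TGA at 38 → 15 nt.
Frame -3: GTC ACC TCA TTT AAC GCA TTT CAA TGA TTC AGC ATT GAC GGA GAA GTG ACC — no ATG→stop ORF.
Forward-strand max 15 nt; reverse-strand max 51 nt. The reverse strand has the longer ORF.

reverse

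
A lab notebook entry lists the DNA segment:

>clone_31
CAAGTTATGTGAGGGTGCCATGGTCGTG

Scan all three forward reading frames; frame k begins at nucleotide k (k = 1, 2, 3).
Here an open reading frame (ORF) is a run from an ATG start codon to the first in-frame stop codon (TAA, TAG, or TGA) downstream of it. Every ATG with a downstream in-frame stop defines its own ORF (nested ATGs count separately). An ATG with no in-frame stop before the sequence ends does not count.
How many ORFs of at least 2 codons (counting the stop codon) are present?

1

Frame 1: CAA GTT ATG TGA GGG TGC CAT GGT CGT — ATG at 7, stop TGA at 10 → 6 nt.
Frame 2: AAG TTA TGT GAG GGT GCC ATG GTC GTG — no ATG→stop ORF.
Frame 3: AGT TAT GTG AGG GTG CCA TGG TCG — no ATG→stop ORF.
ORFs ≥ 2 codons: frame 1 7–12 (2 codons). Count = 1.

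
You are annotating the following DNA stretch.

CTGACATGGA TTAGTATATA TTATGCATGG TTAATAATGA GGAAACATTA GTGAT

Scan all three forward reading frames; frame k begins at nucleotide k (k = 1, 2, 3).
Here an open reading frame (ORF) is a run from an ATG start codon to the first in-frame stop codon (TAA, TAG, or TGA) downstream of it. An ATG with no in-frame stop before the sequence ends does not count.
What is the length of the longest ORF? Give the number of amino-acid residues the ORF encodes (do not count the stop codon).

Frame 1: CTG ACA TGG ATT AGT ATA TAT TAT GCA TGG TTA ATA ATG AGG AAA CAT TAG TGA — ATG at 37, stop TAG at 49 → 15 nt.
Frame 2: TGA CAT GGA TTA GTA TAT ATT ATG CAT GGT TAA TAA TGA GGA AAC ATT AGT GAT — ATG at 23, stop TAA at 32 → 12 nt.
Frame 3: GAC ATG GAT TAG TAT ATA TTA TGC ATG GTT AAT AAT GAG GAA ACA TTA GTG — ATG at 6, stop TAG at 12 → 9 nt.
Longest: frame 1, positions 37–51, 15 nt = 5 codons = 4 aa. → 4 amino acids.

4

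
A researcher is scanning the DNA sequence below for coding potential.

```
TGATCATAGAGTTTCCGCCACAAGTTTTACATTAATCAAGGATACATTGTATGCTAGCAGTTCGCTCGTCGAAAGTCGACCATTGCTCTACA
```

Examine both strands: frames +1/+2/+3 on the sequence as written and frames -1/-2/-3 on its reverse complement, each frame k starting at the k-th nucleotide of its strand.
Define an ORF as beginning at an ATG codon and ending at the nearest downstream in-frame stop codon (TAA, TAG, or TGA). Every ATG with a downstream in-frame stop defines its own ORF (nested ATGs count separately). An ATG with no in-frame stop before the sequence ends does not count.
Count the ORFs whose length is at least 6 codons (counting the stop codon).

1

Reverse complement (5'→3'): TGTAGAGCAATGGTCGACTTTCGACGAGCGAACTGCTAGCATACAATGTATCCTTGATTAATGTAAAACTTGTGGCGGAAACTCTATGATCA
Frame +1: TGA TCA TAG AGT TTC CGC CAC AAG TTT TAC ATT AAT CAA GGA TAC ATT GTA TGC TAG CAG TTC GCT CGT CGA AAG TCG ACC ATT GCT CTA — no ATG→stop ORF.
Frame +2: GAT CAT AGA GTT TCC GCC ACA AGT TTT ACA TTA ATC AAG GAT ACA TTG TAT GCT AGC AGT TCG CTC GTC GAA AGT CGA CCA TTG CTC TAC — no ATG→stop ORF.
Frame +3: ATC ATA GAG TTT CCG CCA CAA GTT TTA CAT TAA TCA AGG ATA CAT TGT ATG CTA GCA GTT CGC TCG TCG AAA GTC GAC CAT TGC TCT ACA — no ATG→stop ORF.
Frame -1: TGT AGA GCA ATG GTC GAC TTT CGA CGA GCG AAC TGC TAG CAT ACA ATG TAT CCT TGA TTA ATG TAA AAC TTG TGG CGG AAA CTC TAT GAT — ATG at 10, stop TAG at 37 → 30 nt; ATG at 46, stop TGA at 55 → 12 nt; ATG at 61, stop TAA at 64 → 6 nt.
Frame -2: GTA GAG CAA TGG TCG ACT TTC GAC GAG CGA ACT GCT AGC ATA CAA TGT ATC CTT GAT TAA TGT AAA ACT TGT GGC GGA AAC TCT ATG ATC — no ATG→stop ORF.
Frame -3: TAG AGC AAT GGT CGA CTT TCG ACG AGC GAA CTG CTA GCA TAC AAT GTA TCC TTG ATT AAT GTA AAA CTT GTG GCG GAA ACT CTA TGA TCA — no ATG→stop ORF.
ORFs ≥ 6 codons: frame -1 10–39 (10 codons). Count = 1.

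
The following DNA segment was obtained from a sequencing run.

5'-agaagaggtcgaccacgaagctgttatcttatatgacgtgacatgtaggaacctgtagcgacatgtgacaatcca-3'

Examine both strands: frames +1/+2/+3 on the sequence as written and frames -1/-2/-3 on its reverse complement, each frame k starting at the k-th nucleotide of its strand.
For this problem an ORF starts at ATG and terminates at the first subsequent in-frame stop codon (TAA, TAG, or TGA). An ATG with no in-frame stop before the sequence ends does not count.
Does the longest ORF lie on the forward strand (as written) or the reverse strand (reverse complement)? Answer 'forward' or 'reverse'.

reverse

Reverse complement (5'→3'): TGGATTGTCACATGTCGCTACAGGTTCCTACATGTCACGTCATATAAGATAACAGCTTCGTGGTCGACCTCTTCT
Frame +1: AGA AGA GGT CGA CCA CGA AGC TGT TAT CTT ATA TGA CGT GAC ATG TAG GAA CCT GTA GCG ACA TGT GAC AAT CCA — ATG at 43, stop TAG at 46 → 6 nt.
Frame +2: GAA GAG GTC GAC CAC GAA GCT GTT ATC TTA TAT GAC GTG ACA TGT AGG AAC CTG TAG CGA CAT GTG ACA ATC — no ATG→stop ORF.
Frame +3: AAG AGG TCG ACC ACG AAG CTG TTA TCT TAT ATG ACG TGA CAT GTA GGA ACC TGT AGC GAC ATG TGA CAA TCC — ATG at 33, stop TGA at 39 → 9 nt; ATG at 63, stop TGA at 66 → 6 nt.
Frame -1: TGG ATT GTC ACA TGT CGC TAC AGG TTC CTA CAT GTC ACG TCA TAT AAG ATA ACA GCT TCG TGG TCG ACC TCT TCT — no ATG→stop ORF.
Frame -2: GGA TTG TCA CAT GTC GCT ACA GGT TCC TAC ATG TCA CGT CAT ATA AGA TAA CAG CTT CGT GGT CGA CCT CTT — ATG at 32, stop TAA at 50 → 21 nt.
Frame -3: GAT TGT CAC ATG TCG CTA CAG GTT CCT ACA TGT CAC GTC ATA TAA GAT AAC AGC TTC GTG GTC GAC CTC TTC — ATG at 12, stop TAA at 45 → 36 nt.
Forward-strand max 9 nt; reverse-strand max 36 nt. The reverse strand has the longer ORF.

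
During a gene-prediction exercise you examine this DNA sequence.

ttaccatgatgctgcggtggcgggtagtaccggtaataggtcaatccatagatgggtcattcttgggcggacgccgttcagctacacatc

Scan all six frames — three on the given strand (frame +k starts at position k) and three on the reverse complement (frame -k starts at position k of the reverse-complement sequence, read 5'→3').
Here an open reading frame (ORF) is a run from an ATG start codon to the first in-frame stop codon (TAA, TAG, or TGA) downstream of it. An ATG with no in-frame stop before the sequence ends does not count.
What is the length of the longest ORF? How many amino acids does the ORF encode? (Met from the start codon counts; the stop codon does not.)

19

Reverse complement (5'→3'): GATGTGTAGCTGAACGGCGTCCGCCCAAGAATGACCCATCTATGGATTGACCTATTACCGGTACTACCCGCCACCGCAGCATCATGGTAA
Frame +1: TTA CCA TGA TGC TGC GGT GGC GGG TAG TAC CGG TAA TAG GTC AAT CCA TAG ATG GGT CAT TCT TGG GCG GAC GCC GTT CAG CTA CAC ATC — no ATG→stop ORF.
Frame +2: TAC CAT GAT GCT GCG GTG GCG GGT AGT ACC GGT AAT AGG TCA ATC CAT AGA TGG GTC ATT CTT GGG CGG ACG CCG TTC AGC TAC ACA — no ATG→stop ORF.
Frame +3: ACC ATG ATG CTG CGG TGG CGG GTA GTA CCG GTA ATA GGT CAA TCC ATA GAT GGG TCA TTC TTG GGC GGA CGC CGT TCA GCT ACA CAT — no ATG→stop ORF.
Frame -1: GAT GTG TAG CTG AAC GGC GTC CGC CCA AGA ATG ACC CAT CTA TGG ATT GAC CTA TTA CCG GTA CTA CCC GCC ACC GCA GCA TCA TGG TAA — ATG at 31, stop TAA at 88 → 60 nt.
Frame -2: ATG TGT AGC TGA ACG GCG TCC GCC CAA GAA TGA CCC ATC TAT GGA TTG ACC TAT TAC CGG TAC TAC CCG CCA CCG CAG CAT CAT GGT — ATG at 2, stop TGA at 11 → 12 nt.
Frame -3: TGT GTA GCT GAA CGG CGT CCG CCC AAG AAT GAC CCA TCT ATG GAT TGA CCT ATT ACC GGT ACT ACC CGC CAC CGC AGC ATC ATG GTA — ATG at 42, stop TGA at 48 → 9 nt.
Longest: frame -1, positions 31–90, 60 nt = 20 codons = 19 aa. → 19 amino acids.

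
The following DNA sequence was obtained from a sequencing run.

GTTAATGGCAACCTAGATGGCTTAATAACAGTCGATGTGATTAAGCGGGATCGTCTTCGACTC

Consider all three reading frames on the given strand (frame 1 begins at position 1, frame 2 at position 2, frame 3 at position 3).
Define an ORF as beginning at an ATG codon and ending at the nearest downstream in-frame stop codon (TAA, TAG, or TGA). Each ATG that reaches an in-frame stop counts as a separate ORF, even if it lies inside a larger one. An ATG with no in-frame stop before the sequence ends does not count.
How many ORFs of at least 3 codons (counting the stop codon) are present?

2

Frame 1: GTT AAT GGC AAC CTA GAT GGC TTA ATA ACA GTC GAT GTG ATT AAG CGG GAT CGT CTT CGA CTC — no ATG→stop ORF.
Frame 2: TTA ATG GCA ACC TAG ATG GCT TAA TAA CAG TCG ATG TGA TTA AGC GGG ATC GTC TTC GAC — ATG at 5, stop TAG at 14 → 12 nt; ATG at 17, stop TAA at 23 → 9 nt; ATG at 35, stop TGA at 38 → 6 nt.
Frame 3: TAA TGG CAA CCT AGA TGG CTT AAT AAC AGT CGA TGT GAT TAA GCG GGA TCG TCT TCG ACT — no ATG→stop ORF.
ORFs ≥ 3 codons: frame 2 5–16 (4 codons), frame 2 17–25 (3 codons). Count = 2.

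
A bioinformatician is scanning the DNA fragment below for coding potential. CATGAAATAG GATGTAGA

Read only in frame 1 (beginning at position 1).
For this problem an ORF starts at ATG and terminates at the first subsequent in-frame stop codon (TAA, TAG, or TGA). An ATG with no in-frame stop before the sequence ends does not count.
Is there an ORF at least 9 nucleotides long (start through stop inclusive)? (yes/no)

no

Frame 1: CAT GAA ATA GGA TGT AGA — no ATG→stop ORF.
Largest ORF found is 0 nucleotides < 9, so no.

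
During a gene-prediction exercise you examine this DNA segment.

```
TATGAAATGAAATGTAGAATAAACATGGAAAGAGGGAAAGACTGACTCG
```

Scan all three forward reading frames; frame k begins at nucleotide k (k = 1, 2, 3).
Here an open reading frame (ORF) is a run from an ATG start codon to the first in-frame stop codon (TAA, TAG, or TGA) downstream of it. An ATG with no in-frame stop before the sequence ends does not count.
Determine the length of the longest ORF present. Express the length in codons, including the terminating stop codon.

13

Frame 1: TAT GAA ATG AAA TGT AGA ATA AAC ATG GAA AGA GGG AAA GAC TGA CTC — ATG at 7, stop TGA at 43 → 39 nt; ATG at 25, stop TGA at 43 → 21 nt.
Frame 2: ATG AAA TGA AAT GTA GAA TAA ACA TGG AAA GAG GGA AAG ACT GAC TCG — ATG at 2, stop TGA at 8 → 9 nt.
Frame 3: TGA AAT GAA ATG TAG AAT AAA CAT GGA AAG AGG GAA AGA CTG ACT — ATG at 12, stop TAG at 15 → 6 nt.
Longest: frame 1, positions 7–45, 39 nt = 13 codons = 12 aa. → 13 codons.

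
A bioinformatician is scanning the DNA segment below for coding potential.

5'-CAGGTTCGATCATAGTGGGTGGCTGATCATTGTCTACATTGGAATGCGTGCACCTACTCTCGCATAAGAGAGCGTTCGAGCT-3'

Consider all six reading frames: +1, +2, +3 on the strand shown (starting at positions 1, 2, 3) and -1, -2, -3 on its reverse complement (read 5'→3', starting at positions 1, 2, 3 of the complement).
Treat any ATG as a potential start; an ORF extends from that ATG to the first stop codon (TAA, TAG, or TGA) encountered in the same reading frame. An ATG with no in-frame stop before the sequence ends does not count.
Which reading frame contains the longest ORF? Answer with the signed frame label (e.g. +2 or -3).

Reverse complement (5'→3'): AGCTCGAACGCTCTCTTATGCGAGAGTAGGTGCACGCATTCCAATGTAGACAATGATCAGCCACCCACTATGATCGAACCTG
Frame +1: CAG GTT CGA TCA TAG TGG GTG GCT GAT CAT TGT CTA CAT TGG AAT GCG TGC ACC TAC TCT CGC ATA AGA GAG CGT TCG AGC — no ATG→stop ORF.
Frame +2: AGG TTC GAT CAT AGT GGG TGG CTG ATC ATT GTC TAC ATT GGA ATG CGT GCA CCT ACT CTC GCA TAA GAG AGC GTT CGA GCT — ATG at 44, stop TAA at 65 → 24 nt.
Frame +3: GGT TCG ATC ATA GTG GGT GGC TGA TCA TTG TCT ACA TTG GAA TGC GTG CAC CTA CTC TCG CAT AAG AGA GCG TTC GAG — no ATG→stop ORF.
Frame -1: AGC TCG AAC GCT CTC TTA TGC GAG AGT AGG TGC ACG CAT TCC AAT GTA GAC AAT GAT CAG CCA CCC ACT ATG ATC GAA CCT — no ATG→stop ORF.
Frame -2: GCT CGA ACG CTC TCT TAT GCG AGA GTA GGT GCA CGC ATT CCA ATG TAG ACA ATG ATC AGC CAC CCA CTA TGA TCG AAC CTG — ATG at 44, stop TAG at 47 → 6 nt; ATG at 53, stop TGA at 71 → 21 nt.
Frame -3: CTC GAA CGC TCT CTT ATG CGA GAG TAG GTG CAC GCA TTC CAA TGT AGA CAA TGA TCA GCC ACC CAC TAT GAT CGA ACC — ATG at 18, stop TAG at 27 → 12 nt.
Longest ORF is 24 nt in frame +2 (positions 44–67).

+2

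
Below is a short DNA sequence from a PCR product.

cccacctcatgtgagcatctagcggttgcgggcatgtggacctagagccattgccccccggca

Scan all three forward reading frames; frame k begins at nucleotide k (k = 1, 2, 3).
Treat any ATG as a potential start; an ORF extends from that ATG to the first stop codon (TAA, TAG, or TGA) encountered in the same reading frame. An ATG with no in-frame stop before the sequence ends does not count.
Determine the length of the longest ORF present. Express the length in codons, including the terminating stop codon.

Frame 1: CCC ACC TCA TGT GAG CAT CTA GCG GTT GCG GGC ATG TGG ACC TAG AGC CAT TGC CCC CCG GCA — ATG at 34, stop TAG at 43 → 12 nt.
Frame 2: CCA CCT CAT GTG AGC ATC TAG CGG TTG CGG GCA TGT GGA CCT AGA GCC ATT GCC CCC CGG — no ATG→stop ORF.
Frame 3: CAC CTC ATG TGA GCA TCT AGC GGT TGC GGG CAT GTG GAC CTA GAG CCA TTG CCC CCC GGC — ATG at 9, stop TGA at 12 → 6 nt.
Longest: frame 1, positions 34–45, 12 nt = 4 codons = 3 aa. → 4 codons.

4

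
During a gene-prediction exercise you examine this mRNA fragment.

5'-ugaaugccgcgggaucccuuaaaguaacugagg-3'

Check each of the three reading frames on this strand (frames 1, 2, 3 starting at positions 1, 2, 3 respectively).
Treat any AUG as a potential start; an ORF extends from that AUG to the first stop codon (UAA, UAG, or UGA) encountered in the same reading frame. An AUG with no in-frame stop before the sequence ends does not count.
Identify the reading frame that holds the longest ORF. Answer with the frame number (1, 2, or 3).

Frame 1: UGA AUG CCG CGG GAU CCC UUA AAG UAA CUG AGG — AUG at 4, stop UAA at 25 → 24 nt.
Frame 2: GAA UGC CGC GGG AUC CCU UAA AGU AAC UGA — no AUG→stop ORF.
Frame 3: AAU GCC GCG GGA UCC CUU AAA GUA ACU GAG — no AUG→stop ORF.
Longest ORF is 24 nt in frame 1 (positions 4–27).

1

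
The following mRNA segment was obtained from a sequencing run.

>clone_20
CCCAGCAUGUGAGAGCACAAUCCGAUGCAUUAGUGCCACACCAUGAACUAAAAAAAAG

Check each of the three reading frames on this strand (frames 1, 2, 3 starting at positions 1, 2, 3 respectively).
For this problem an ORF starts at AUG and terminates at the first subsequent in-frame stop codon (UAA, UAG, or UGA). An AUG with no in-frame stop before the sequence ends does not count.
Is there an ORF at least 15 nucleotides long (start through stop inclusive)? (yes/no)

no

Frame 1: CCC AGC AUG UGA GAG CAC AAU CCG AUG CAU UAG UGC CAC ACC AUG AAC UAA AAA AAA — AUG at 7, stop UGA at 10 → 6 nt; AUG at 25, stop UAG at 31 → 9 nt; AUG at 43, stop UAA at 49 → 9 nt.
Frame 2: CCA GCA UGU GAG AGC ACA AUC CGA UGC AUU AGU GCC ACA CCA UGA ACU AAA AAA AAG — no AUG→stop ORF.
Frame 3: CAG CAU GUG AGA GCA CAA UCC GAU GCA UUA GUG CCA CAC CAU GAA CUA AAA AAA — no AUG→stop ORF.
Largest ORF found is 9 nucleotides < 15, so no.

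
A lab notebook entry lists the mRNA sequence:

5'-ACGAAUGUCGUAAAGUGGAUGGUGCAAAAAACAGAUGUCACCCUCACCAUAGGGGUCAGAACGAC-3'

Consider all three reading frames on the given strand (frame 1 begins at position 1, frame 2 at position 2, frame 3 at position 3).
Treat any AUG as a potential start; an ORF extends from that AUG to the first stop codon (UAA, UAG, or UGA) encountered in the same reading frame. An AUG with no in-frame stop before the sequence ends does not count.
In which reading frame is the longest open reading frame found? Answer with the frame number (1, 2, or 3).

Frame 1: ACG AAU GUC GUA AAG UGG AUG GUG CAA AAA ACA GAU GUC ACC CUC ACC AUA GGG GUC AGA ACG — no AUG→stop ORF.
Frame 2: CGA AUG UCG UAA AGU GGA UGG UGC AAA AAA CAG AUG UCA CCC UCA CCA UAG GGG UCA GAA CGA — AUG at 5, stop UAA at 11 → 9 nt; AUG at 35, stop UAG at 50 → 18 nt.
Frame 3: GAA UGU CGU AAA GUG GAU GGU GCA AAA AAC AGA UGU CAC CCU CAC CAU AGG GGU CAG AAC GAC — no AUG→stop ORF.
Longest ORF is 18 nt in frame 2 (positions 35–52).

2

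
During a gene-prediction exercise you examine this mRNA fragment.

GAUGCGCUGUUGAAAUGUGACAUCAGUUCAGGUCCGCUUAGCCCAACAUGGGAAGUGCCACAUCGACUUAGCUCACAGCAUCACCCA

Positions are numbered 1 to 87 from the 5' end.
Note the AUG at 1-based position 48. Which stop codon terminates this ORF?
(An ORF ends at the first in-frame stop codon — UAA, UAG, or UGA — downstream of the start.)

Codons from position 48: AUG (48–50), GGA (51–53), AGU (54–56), GCC (57–59), ACA (60–62), UCG (63–65), ACU (66–68), UAG (69–71).
The first in-frame stop codon is UAG.

UAG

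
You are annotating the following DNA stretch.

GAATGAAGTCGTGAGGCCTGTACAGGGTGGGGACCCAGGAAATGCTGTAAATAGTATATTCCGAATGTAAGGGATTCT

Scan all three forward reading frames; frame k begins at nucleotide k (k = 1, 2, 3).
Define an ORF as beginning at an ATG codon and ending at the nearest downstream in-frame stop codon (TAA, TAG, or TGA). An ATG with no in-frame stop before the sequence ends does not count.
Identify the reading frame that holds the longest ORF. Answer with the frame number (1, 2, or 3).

3

Frame 1: GAA TGA AGT CGT GAG GCC TGT ACA GGG TGG GGA CCC AGG AAA TGC TGT AAA TAG TAT ATT CCG AAT GTA AGG GAT TCT — no ATG→stop ORF.
Frame 2: AAT GAA GTC GTG AGG CCT GTA CAG GGT GGG GAC CCA GGA AAT GCT GTA AAT AGT ATA TTC CGA ATG TAA GGG ATT — ATG at 65, stop TAA at 68 → 6 nt.
Frame 3: ATG AAG TCG TGA GGC CTG TAC AGG GTG GGG ACC CAG GAA ATG CTG TAA ATA GTA TAT TCC GAA TGT AAG GGA TTC — ATG at 3, stop TGA at 12 → 12 nt; ATG at 42, stop TAA at 48 → 9 nt.
Longest ORF is 12 nt in frame 3 (positions 3–14).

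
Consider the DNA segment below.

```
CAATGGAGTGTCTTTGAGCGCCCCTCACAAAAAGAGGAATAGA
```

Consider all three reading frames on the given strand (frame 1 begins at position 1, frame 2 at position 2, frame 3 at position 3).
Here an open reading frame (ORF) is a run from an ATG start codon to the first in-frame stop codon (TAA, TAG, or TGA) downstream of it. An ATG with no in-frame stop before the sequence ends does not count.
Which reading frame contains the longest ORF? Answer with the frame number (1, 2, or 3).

3

Frame 1: CAA TGG AGT GTC TTT GAG CGC CCC TCA CAA AAA GAG GAA TAG — no ATG→stop ORF.
Frame 2: AAT GGA GTG TCT TTG AGC GCC CCT CAC AAA AAG AGG AAT AGA — no ATG→stop ORF.
Frame 3: ATG GAG TGT CTT TGA GCG CCC CTC ACA AAA AGA GGA ATA — ATG at 3, stop TGA at 15 → 15 nt.
Longest ORF is 15 nt in frame 3 (positions 3–17).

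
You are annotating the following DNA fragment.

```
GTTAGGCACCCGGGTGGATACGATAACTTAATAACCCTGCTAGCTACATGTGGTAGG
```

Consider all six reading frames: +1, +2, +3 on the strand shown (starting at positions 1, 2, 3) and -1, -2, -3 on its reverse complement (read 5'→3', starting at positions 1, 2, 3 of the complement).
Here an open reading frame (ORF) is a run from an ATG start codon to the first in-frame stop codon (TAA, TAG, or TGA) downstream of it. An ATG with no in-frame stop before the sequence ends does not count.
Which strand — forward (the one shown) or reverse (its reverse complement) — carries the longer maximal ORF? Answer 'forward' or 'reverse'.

Reverse complement (5'→3'): CCTACCACATGTAGCTAGCAGGGTTATTAAGTTATCGTATCCACCCGGGTGCCTAAC
Frame +1: GTT AGG CAC CCG GGT GGA TAC GAT AAC TTA ATA ACC CTG CTA GCT ACA TGT GGT AGG — no ATG→stop ORF.
Frame +2: TTA GGC ACC CGG GTG GAT ACG ATA ACT TAA TAA CCC TGC TAG CTA CAT GTG GTA — no ATG→stop ORF.
Frame +3: TAG GCA CCC GGG TGG ATA CGA TAA CTT AAT AAC CCT GCT AGC TAC ATG TGG TAG — ATG at 48, stop TAG at 54 → 9 nt.
Frame -1: CCT ACC ACA TGT AGC TAG CAG GGT TAT TAA GTT ATC GTA TCC ACC CGG GTG CCT AAC — no ATG→stop ORF.
Frame -2: CTA CCA CAT GTA GCT AGC AGG GTT ATT AAG TTA TCG TAT CCA CCC GGG TGC CTA — no ATG→stop ORF.
Frame -3: TAC CAC ATG TAG CTA GCA GGG TTA TTA AGT TAT CGT ATC CAC CCG GGT GCC TAA — ATG at 9, stop TAG at 12 → 6 nt.
Forward-strand max 9 nt; reverse-strand max 6 nt. The forward strand has the longer ORF.

forward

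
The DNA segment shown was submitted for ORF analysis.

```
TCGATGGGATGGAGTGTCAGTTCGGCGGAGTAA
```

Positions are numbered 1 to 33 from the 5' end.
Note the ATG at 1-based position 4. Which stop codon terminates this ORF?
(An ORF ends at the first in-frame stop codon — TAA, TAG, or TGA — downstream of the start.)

Codons from position 4: ATG (4–6), GGA (7–9), TGG (10–12), AGT (13–15), GTC (16–18), AGT (19–21), TCG (22–24), GCG (25–27), GAG (28–30), TAA (31–33).
The first in-frame stop codon is TAA.

TAA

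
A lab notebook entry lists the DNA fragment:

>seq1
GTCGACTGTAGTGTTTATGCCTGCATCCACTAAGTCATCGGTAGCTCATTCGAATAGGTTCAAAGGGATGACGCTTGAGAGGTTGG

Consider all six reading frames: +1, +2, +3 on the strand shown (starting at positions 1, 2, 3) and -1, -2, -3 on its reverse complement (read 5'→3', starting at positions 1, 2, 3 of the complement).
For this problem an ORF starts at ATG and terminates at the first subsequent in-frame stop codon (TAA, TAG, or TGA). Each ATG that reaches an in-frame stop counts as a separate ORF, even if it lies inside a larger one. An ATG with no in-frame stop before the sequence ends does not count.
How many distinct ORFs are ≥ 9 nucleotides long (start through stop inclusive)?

Reverse complement (5'→3'): CCAACCTCTCAAGCGTCATCCCTTTGAACCTATTCGAATGAGCTACCGATGACTTAGTGGATGCAGGCATAAACACTACAGTCGAC
Frame +1: GTC GAC TGT AGT GTT TAT GCC TGC ATC CAC TAA GTC ATC GGT AGC TCA TTC GAA TAG GTT CAA AGG GAT GAC GCT TGA GAG GTT — no ATG→stop ORF.
Frame +2: TCG ACT GTA GTG TTT ATG CCT GCA TCC ACT AAG TCA TCG GTA GCT CAT TCG AAT AGG TTC AAA GGG ATG ACG CTT GAG AGG TTG — no ATG→stop ORF.
Frame +3: CGA CTG TAG TGT TTA TGC CTG CAT CCA CTA AGT CAT CGG TAG CTC ATT CGA ATA GGT TCA AAG GGA TGA CGC TTG AGA GGT TGG — no ATG→stop ORF.
Frame -1: CCA ACC TCT CAA GCG TCA TCC CTT TGA ACC TAT TCG AAT GAG CTA CCG ATG ACT TAG TGG ATG CAG GCA TAA ACA CTA CAG TCG — ATG at 49, stop TAG at 55 → 9 nt; ATG at 61, stop TAA at 70 → 12 nt.
Frame -2: CAA CCT CTC AAG CGT CAT CCC TTT GAA CCT ATT CGA ATG AGC TAC CGA TGA CTT AGT GGA TGC AGG CAT AAA CAC TAC AGT CGA — ATG at 38, stop TGA at 50 → 15 nt.
Frame -3: AAC CTC TCA AGC GTC ATC CCT TTG AAC CTA TTC GAA TGA GCT ACC GAT GAC TTA GTG GAT GCA GGC ATA AAC ACT ACA GTC GAC — no ATG→stop ORF.
ORFs ≥ 9 nucleotides: frame -1 49–57 (9 nucleotides), frame -1 61–72 (12 nucleotides), frame -2 38–52 (15 nucleotides). Count = 3.

3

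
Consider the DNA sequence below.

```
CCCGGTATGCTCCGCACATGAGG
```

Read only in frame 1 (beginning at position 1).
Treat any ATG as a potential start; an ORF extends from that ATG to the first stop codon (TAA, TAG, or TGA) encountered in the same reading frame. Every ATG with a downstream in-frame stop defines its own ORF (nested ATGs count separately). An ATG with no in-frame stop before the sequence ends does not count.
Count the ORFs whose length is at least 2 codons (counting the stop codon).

Frame 1: CCC GGT ATG CTC CGC ACA TGA — ATG at 7, stop TGA at 19 → 15 nt.
ORFs ≥ 2 codons: frame 1 7–21 (5 codons). Count = 1.

1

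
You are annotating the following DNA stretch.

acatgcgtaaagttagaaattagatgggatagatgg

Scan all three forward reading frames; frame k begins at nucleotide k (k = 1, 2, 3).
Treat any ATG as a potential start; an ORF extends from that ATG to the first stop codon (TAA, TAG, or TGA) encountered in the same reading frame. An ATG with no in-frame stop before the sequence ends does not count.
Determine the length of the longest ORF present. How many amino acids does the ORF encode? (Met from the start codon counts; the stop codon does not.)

Frame 1: ACA TGC GTA AAG TTA GAA ATT AGA TGG GAT AGA TGG — no ATG→stop ORF.
Frame 2: CAT GCG TAA AGT TAG AAA TTA GAT GGG ATA GAT — no ATG→stop ORF.
Frame 3: ATG CGT AAA GTT AGA AAT TAG ATG GGA TAG ATG — ATG at 3, stop TAG at 21 → 21 nt; ATG at 24, stop TAG at 30 → 9 nt.
Longest: frame 3, positions 3–23, 21 nt = 7 codons = 6 aa. → 6 amino acids.

6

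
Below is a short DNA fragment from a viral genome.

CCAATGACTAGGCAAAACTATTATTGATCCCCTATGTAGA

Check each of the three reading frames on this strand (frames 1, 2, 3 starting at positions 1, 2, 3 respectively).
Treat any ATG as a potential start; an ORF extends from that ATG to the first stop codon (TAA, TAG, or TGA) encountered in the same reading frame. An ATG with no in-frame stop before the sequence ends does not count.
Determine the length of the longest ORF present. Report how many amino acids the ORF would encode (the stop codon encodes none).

Frame 1: CCA ATG ACT AGG CAA AAC TAT TAT TGA TCC CCT ATG TAG — ATG at 4, stop TGA at 25 → 24 nt; ATG at 34, stop TAG at 37 → 6 nt.
Frame 2: CAA TGA CTA GGC AAA ACT ATT ATT GAT CCC CTA TGT AGA — no ATG→stop ORF.
Frame 3: AAT GAC TAG GCA AAA CTA TTA TTG ATC CCC TAT GTA — no ATG→stop ORF.
Longest: frame 1, positions 4–27, 24 nt = 8 codons = 7 aa. → 7 amino acids.

7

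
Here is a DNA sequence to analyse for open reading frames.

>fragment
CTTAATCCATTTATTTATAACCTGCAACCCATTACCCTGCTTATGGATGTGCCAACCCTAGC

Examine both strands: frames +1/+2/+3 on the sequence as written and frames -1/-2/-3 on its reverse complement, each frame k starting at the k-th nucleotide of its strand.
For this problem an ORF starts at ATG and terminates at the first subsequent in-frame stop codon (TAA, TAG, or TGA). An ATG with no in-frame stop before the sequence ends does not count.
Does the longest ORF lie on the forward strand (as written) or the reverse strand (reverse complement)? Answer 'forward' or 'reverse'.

reverse

Reverse complement (5'→3'): GCTAGGGTTGGCACATCCATAAGCAGGGTAATGGGTTGCAGGTTATAAATAAATGGATTAAG
Frame +1: CTT AAT CCA TTT ATT TAT AAC CTG CAA CCC ATT ACC CTG CTT ATG GAT GTG CCA ACC CTA — no ATG→stop ORF.
Frame +2: TTA ATC CAT TTA TTT ATA ACC TGC AAC CCA TTA CCC TGC TTA TGG ATG TGC CAA CCC TAG — ATG at 47, stop TAG at 59 → 15 nt.
Frame +3: TAA TCC ATT TAT TTA TAA CCT GCA ACC CAT TAC CCT GCT TAT GGA TGT GCC AAC CCT AGC — no ATG→stop ORF.
Frame -1: GCT AGG GTT GGC ACA TCC ATA AGC AGG GTA ATG GGT TGC AGG TTA TAA ATA AAT GGA TTA — ATG at 31, stop TAA at 46 → 18 nt.
Frame -2: CTA GGG TTG GCA CAT CCA TAA GCA GGG TAA TGG GTT GCA GGT TAT AAA TAA ATG GAT TAA — ATG at 53, stop TAA at 59 → 9 nt.
Frame -3: TAG GGT TGG CAC ATC CAT AAG CAG GGT AAT GGG TTG CAG GTT ATA AAT AAA TGG ATT AAG — no ATG→stop ORF.
Forward-strand max 15 nt; reverse-strand max 18 nt. The reverse strand has the longer ORF.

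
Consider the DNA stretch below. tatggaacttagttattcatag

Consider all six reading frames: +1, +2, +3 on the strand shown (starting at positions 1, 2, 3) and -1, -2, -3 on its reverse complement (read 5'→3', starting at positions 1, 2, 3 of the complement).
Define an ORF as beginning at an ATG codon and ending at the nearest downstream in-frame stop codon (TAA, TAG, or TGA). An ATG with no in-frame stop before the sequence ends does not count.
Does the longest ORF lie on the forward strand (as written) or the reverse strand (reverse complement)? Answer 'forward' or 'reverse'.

forward

Reverse complement (5'→3'): CTATGAATAACTAAGTTCCATA
Frame +1: TAT GGA ACT TAG TTA TTC ATA — no ATG→stop ORF.
Frame +2: ATG GAA CTT AGT TAT TCA TAG — ATG at 2, stop TAG at 20 → 21 nt.
Frame +3: TGG AAC TTA GTT ATT CAT — no ATG→stop ORF.
Frame -1: CTA TGA ATA ACT AAG TTC CAT — no ATG→stop ORF.
Frame -2: TAT GAA TAA CTA AGT TCC ATA — no ATG→stop ORF.
Frame -3: ATG AAT AAC TAA GTT CCA — ATG at 3, stop TAA at 12 → 12 nt.
Forward-strand max 21 nt; reverse-strand max 12 nt. The forward strand has the longer ORF.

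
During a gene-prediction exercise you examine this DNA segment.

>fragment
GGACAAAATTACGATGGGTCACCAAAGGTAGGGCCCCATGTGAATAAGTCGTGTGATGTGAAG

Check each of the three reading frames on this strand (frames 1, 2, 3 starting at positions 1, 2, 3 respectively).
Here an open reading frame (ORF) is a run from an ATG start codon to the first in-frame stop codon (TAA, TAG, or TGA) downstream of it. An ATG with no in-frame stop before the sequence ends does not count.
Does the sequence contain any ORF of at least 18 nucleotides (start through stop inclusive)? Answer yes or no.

Frame 1: GGA CAA AAT TAC GAT GGG TCA CCA AAG GTA GGG CCC CAT GTG AAT AAG TCG TGT GAT GTG AAG — no ATG→stop ORF.
Frame 2: GAC AAA ATT ACG ATG GGT CAC CAA AGG TAG GGC CCC ATG TGA ATA AGT CGT GTG ATG TGA — ATG at 14, stop TAG at 29 → 18 nt; ATG at 38, stop TGA at 41 → 6 nt; ATG at 56, stop TGA at 59 → 6 nt.
Frame 3: ACA AAA TTA CGA TGG GTC ACC AAA GGT AGG GCC CCA TGT GAA TAA GTC GTG TGA TGT GAA — no ATG→stop ORF.
Frame 2 has an ORF of 18 nucleotides (positions 14–31) ≥ 18, so yes.

yes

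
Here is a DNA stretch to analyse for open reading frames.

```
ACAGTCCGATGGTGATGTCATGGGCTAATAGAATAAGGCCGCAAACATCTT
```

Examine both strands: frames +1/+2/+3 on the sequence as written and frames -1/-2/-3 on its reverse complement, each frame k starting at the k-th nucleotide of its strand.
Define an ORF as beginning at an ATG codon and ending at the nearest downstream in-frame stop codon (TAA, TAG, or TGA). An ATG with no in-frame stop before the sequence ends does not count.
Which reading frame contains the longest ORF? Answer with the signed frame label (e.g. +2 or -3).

Reverse complement (5'→3'): AAGATGTTTGCGGCCTTATTCTATTAGCCCATGACATCACCATCGGACTGT
Frame +1: ACA GTC CGA TGG TGA TGT CAT GGG CTA ATA GAA TAA GGC CGC AAA CAT CTT — no ATG→stop ORF.
Frame +2: CAG TCC GAT GGT GAT GTC ATG GGC TAA TAG AAT AAG GCC GCA AAC ATC — ATG at 20, stop TAA at 26 → 9 nt.
Frame +3: AGT CCG ATG GTG ATG TCA TGG GCT AAT AGA ATA AGG CCG CAA ACA TCT — no ATG→stop ORF.
Frame -1: AAG ATG TTT GCG GCC TTA TTC TAT TAG CCC ATG ACA TCA CCA TCG GAC TGT — ATG at 4, stop TAG at 25 → 24 nt.
Frame -2: AGA TGT TTG CGG CCT TAT TCT ATT AGC CCA TGA CAT CAC CAT CGG ACT — no ATG→stop ORF.
Frame -3: GAT GTT TGC GGC CTT ATT CTA TTA GCC CAT GAC ATC ACC ATC GGA CTG — no ATG→stop ORF.
Longest ORF is 24 nt in frame -1 (positions 4–27).

-1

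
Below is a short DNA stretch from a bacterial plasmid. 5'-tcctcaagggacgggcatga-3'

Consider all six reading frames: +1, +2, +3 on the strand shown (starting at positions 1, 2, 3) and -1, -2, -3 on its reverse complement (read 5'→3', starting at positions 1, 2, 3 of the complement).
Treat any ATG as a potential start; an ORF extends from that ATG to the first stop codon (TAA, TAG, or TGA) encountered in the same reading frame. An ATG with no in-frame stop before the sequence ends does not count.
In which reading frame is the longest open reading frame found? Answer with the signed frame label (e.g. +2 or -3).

-3

Reverse complement (5'→3'): TCATGCCCGTCCCTTGAGGA
Frame +1: TCC TCA AGG GAC GGG CAT — no ATG→stop ORF.
Frame +2: CCT CAA GGG ACG GGC ATG — no ATG→stop ORF.
Frame +3: CTC AAG GGA CGG GCA TGA — no ATG→stop ORF.
Frame -1: TCA TGC CCG TCC CTT GAG — no ATG→stop ORF.
Frame -2: CAT GCC CGT CCC TTG AGG — no ATG→stop ORF.
Frame -3: ATG CCC GTC CCT TGA GGA — ATG at 3, stop TGA at 15 → 15 nt.
Longest ORF is 15 nt in frame -3 (positions 3–17).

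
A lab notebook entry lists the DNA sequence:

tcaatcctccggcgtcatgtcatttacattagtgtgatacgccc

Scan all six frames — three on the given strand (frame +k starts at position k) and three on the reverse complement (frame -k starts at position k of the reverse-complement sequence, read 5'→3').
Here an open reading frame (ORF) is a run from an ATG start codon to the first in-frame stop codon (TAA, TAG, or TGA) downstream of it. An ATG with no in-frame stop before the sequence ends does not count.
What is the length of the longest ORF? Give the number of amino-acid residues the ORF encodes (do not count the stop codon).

6

Reverse complement (5'→3'): GGGCGTATCACACTAATGTAAATGACATGACGCCGGAGGATTGA
Frame +1: TCA ATC CTC CGG CGT CAT GTC ATT TAC ATT AGT GTG ATA CGC — no ATG→stop ORF.
Frame +2: CAA TCC TCC GGC GTC ATG TCA TTT ACA TTA GTG TGA TAC GCC — ATG at 17, stop TGA at 35 → 21 nt.
Frame +3: AAT CCT CCG GCG TCA TGT CAT TTA CAT TAG TGT GAT ACG CCC — no ATG→stop ORF.
Frame -1: GGG CGT ATC ACA CTA ATG TAA ATG ACA TGA CGC CGG AGG ATT — ATG at 16, stop TAA at 19 → 6 nt; ATG at 22, stop TGA at 28 → 9 nt.
Frame -2: GGC GTA TCA CAC TAA TGT AAA TGA CAT GAC GCC GGA GGA TTG — no ATG→stop ORF.
Frame -3: GCG TAT CAC ACT AAT GTA AAT GAC ATG ACG CCG GAG GAT TGA — ATG at 27, stop TGA at 42 → 18 nt.
Longest: frame +2, positions 17–37, 21 nt = 7 codons = 6 aa. → 6 amino acids.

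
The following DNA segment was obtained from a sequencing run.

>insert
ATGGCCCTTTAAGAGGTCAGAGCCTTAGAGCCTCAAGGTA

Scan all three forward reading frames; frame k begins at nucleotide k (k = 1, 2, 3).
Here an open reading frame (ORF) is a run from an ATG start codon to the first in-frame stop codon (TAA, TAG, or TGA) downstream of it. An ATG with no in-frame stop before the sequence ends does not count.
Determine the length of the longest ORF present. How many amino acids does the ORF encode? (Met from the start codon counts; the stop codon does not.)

3

Frame 1: ATG GCC CTT TAA GAG GTC AGA GCC TTA GAG CCT CAA GGT — ATG at 1, stop TAA at 10 → 12 nt.
Frame 2: TGG CCC TTT AAG AGG TCA GAG CCT TAG AGC CTC AAG GTA — no ATG→stop ORF.
Frame 3: GGC CCT TTA AGA GGT CAG AGC CTT AGA GCC TCA AGG — no ATG→stop ORF.
Longest: frame 1, positions 1–12, 12 nt = 4 codons = 3 aa. → 3 amino acids.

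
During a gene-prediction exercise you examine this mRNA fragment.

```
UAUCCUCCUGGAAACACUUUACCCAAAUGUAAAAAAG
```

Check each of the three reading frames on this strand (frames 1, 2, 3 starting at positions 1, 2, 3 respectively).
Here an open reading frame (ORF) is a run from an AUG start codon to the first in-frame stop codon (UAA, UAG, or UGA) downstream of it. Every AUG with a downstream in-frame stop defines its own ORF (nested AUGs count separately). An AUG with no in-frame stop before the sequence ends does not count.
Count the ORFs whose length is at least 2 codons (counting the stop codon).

1

Frame 1: UAU CCU CCU GGA AAC ACU UUA CCC AAA UGU AAA AAA — no AUG→stop ORF.
Frame 2: AUC CUC CUG GAA ACA CUU UAC CCA AAU GUA AAA AAG — no AUG→stop ORF.
Frame 3: UCC UCC UGG AAA CAC UUU ACC CAA AUG UAA AAA — AUG at 27, stop UAA at 30 → 6 nt.
ORFs ≥ 2 codons: frame 3 27–32 (2 codons). Count = 1.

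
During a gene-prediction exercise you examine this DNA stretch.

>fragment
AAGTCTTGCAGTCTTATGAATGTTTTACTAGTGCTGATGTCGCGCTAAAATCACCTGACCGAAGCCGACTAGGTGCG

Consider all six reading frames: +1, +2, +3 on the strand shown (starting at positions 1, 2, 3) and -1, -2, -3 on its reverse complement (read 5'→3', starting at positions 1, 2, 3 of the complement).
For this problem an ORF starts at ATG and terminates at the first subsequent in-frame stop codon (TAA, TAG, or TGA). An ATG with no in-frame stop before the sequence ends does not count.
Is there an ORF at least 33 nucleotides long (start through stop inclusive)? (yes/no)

Reverse complement (5'→3'): CGCACCTAGTCGGCTTCGGTCAGGTGATTTTAGCGCGACATCAGCACTAGTAAAACATTCATAAGACTGCAAGACTT
Frame +1: AAG TCT TGC AGT CTT ATG AAT GTT TTA CTA GTG CTG ATG TCG CGC TAA AAT CAC CTG ACC GAA GCC GAC TAG GTG — ATG at 16, stop TAA at 46 → 33 nt; ATG at 37, stop TAA at 46 → 12 nt.
Frame +2: AGT CTT GCA GTC TTA TGA ATG TTT TAC TAG TGC TGA TGT CGC GCT AAA ATC ACC TGA CCG AAG CCG ACT AGG TGC — ATG at 20, stop TAG at 29 → 12 nt.
Frame +3: GTC TTG CAG TCT TAT GAA TGT TTT ACT AGT GCT GAT GTC GCG CTA AAA TCA CCT GAC CGA AGC CGA CTA GGT GCG — no ATG→stop ORF.
Frame -1: CGC ACC TAG TCG GCT TCG GTC AGG TGA TTT TAG CGC GAC ATC AGC ACT AGT AAA ACA TTC ATA AGA CTG CAA GAC — no ATG→stop ORF.
Frame -2: GCA CCT AGT CGG CTT CGG TCA GGT GAT TTT AGC GCG ACA TCA GCA CTA GTA AAA CAT TCA TAA GAC TGC AAG ACT — no ATG→stop ORF.
Frame -3: CAC CTA GTC GGC TTC GGT CAG GTG ATT TTA GCG CGA CAT CAG CAC TAG TAA AAC ATT CAT AAG ACT GCA AGA CTT — no ATG→stop ORF.
Frame +1 has an ORF of 33 nucleotides (positions 16–48) ≥ 33, so yes.

yes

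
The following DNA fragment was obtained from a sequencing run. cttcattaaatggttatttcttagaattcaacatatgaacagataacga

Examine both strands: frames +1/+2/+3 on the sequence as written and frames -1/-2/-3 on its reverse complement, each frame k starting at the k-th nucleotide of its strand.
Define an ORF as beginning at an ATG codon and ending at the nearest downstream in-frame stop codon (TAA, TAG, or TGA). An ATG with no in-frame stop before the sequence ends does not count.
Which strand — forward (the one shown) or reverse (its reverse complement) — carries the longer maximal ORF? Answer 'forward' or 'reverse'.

reverse

Reverse complement (5'→3'): TCGTTATCTGTTCATATGTTGAATTCTAAGAAATAACCATTTAATGAAG
Frame +1: CTT CAT TAA ATG GTT ATT TCT TAG AAT TCA ACA TAT GAA CAG ATA ACG — ATG at 10, stop TAG at 22 → 15 nt.
Frame +2: TTC ATT AAA TGG TTA TTT CTT AGA ATT CAA CAT ATG AAC AGA TAA CGA — ATG at 35, stop TAA at 44 → 12 nt.
Frame +3: TCA TTA AAT GGT TAT TTC TTA GAA TTC AAC ATA TGA ACA GAT AAC — no ATG→stop ORF.
Frame -1: TCG TTA TCT GTT CAT ATG TTG AAT TCT AAG AAA TAA CCA TTT AAT GAA — ATG at 16, stop TAA at 34 → 21 nt.
Frame -2: CGT TAT CTG TTC ATA TGT TGA ATT CTA AGA AAT AAC CAT TTA ATG AAG — no ATG→stop ORF.
Frame -3: GTT ATC TGT TCA TAT GTT GAA TTC TAA GAA ATA ACC ATT TAA TGA — no ATG→stop ORF.
Forward-strand max 15 nt; reverse-strand max 21 nt. The reverse strand has the longer ORF.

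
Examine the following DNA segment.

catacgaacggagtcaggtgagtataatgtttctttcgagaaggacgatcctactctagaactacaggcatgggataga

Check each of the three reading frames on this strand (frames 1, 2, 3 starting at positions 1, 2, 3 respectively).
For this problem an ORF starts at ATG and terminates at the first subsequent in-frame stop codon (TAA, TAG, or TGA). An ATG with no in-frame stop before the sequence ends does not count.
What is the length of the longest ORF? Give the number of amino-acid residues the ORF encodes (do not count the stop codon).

Frame 1: CAT ACG AAC GGA GTC AGG TGA GTA TAA TGT TTC TTT CGA GAA GGA CGA TCC TAC TCT AGA ACT ACA GGC ATG GGA TAG — ATG at 70, stop TAG at 76 → 9 nt.
Frame 2: ATA CGA ACG GAG TCA GGT GAG TAT AAT GTT TCT TTC GAG AAG GAC GAT CCT ACT CTA GAA CTA CAG GCA TGG GAT AGA — no ATG→stop ORF.
Frame 3: TAC GAA CGG AGT CAG GTG AGT ATA ATG TTT CTT TCG AGA AGG ACG ATC CTA CTC TAG AAC TAC AGG CAT GGG ATA — ATG at 27, stop TAG at 57 → 33 nt.
Longest: frame 3, positions 27–59, 33 nt = 11 codons = 10 aa. → 10 amino acids.

10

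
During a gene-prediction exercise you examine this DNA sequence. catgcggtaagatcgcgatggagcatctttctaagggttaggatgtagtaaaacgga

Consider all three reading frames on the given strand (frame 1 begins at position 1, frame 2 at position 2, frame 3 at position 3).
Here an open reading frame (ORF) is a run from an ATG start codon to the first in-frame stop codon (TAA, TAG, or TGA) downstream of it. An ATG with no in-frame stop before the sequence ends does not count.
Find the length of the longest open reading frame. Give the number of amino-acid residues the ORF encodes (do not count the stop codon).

Frame 1: CAT GCG GTA AGA TCG CGA TGG AGC ATC TTT CTA AGG GTT AGG ATG TAG TAA AAC GGA — ATG at 43, stop TAG at 46 → 6 nt.
Frame 2: ATG CGG TAA GAT CGC GAT GGA GCA TCT TTC TAA GGG TTA GGA TGT AGT AAA ACG — ATG at 2, stop TAA at 8 → 9 nt.
Frame 3: TGC GGT AAG ATC GCG ATG GAG CAT CTT TCT AAG GGT TAG GAT GTA GTA AAA CGG — ATG at 18, stop TAG at 39 → 24 nt.
Longest: frame 3, positions 18–41, 24 nt = 8 codons = 7 aa. → 7 amino acids.

7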